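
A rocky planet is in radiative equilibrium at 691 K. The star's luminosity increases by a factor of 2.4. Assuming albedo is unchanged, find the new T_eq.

T_eq ∝ L^(1/4) · d^(−1/2).
T′ = 691 × 2.4^(1/4) = 860 K.

T_eq ≈ 860 K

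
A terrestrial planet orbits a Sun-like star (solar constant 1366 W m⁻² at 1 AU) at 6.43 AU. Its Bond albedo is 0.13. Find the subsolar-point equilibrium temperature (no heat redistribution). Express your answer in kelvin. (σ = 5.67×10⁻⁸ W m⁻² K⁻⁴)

Flux at 6.43 AU: S = 1366/6.43² = 33.0 W m⁻².
At the subsolar point the surface absorbs S(1−A) and emits σT⁴ per unit area — no factor of 4, since only the local patch is in balance.
T = [33.0 × 0.87 / 5.67×10⁻⁸]^(1/4) = (5.07×10⁸)^(1/4) = 150 K.

T_ss ≈ 150 K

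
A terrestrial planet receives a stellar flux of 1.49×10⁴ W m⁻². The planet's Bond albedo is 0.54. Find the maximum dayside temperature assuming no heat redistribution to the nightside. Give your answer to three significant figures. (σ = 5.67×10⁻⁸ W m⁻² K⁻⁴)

T_ss ≈ 590 K

With no redistribution each surface element balances locally: S(1−A) = σT⁴.
T = [1.49×10⁴ × 0.46 / 5.67×10⁻⁸]^(1/4) = (1.21×10¹¹)^(1/4) = 590 K.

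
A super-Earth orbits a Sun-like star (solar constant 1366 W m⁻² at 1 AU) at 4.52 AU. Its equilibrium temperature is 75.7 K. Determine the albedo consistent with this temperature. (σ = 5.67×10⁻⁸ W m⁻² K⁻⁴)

Flux at 4.52 AU: S = 1366/4.52² = 66.9 W m⁻².
From T_eq⁴ = S(1−A)/(4σ): 1−A = 4σT_eq⁴/S.
1−A = 4 × 5.67×10⁻⁸ × (75.7)⁴ / 66.9 = 0.111.

A ≈ 0.89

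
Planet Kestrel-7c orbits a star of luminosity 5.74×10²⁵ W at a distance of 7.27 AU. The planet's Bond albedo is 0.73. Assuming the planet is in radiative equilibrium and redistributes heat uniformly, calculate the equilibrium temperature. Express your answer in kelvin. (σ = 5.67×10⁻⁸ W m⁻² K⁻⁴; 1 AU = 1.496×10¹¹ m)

d = 7.27 AU = 1.09×10¹² m.
Flux: S = L/(4πd²) = 5.74×10²⁵/(4π×(1.09×10¹²)²) = 3.86 W m⁻².
Energy balance: absorbed = emitted ⇒ πR²·S(1−A) = 4πR²·σT_eq⁴, so T_eq⁴ = S(1−A)/(4σ).
T_eq = [3.86 × 0.27 / (4 × 5.67×10⁻⁸)]^(1/4) = (4.60×10⁶)^(1/4) = 46.3 K.

T_eq ≈ 46.3 K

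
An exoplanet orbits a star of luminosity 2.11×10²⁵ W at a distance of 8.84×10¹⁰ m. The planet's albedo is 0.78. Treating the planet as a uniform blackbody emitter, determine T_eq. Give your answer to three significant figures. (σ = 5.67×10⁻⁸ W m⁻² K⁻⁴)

T_eq ≈ 120 K

Flux: S = L/(4πd²) = 2.11×10²⁵/(4π×(8.84×10¹⁰)²) = 215 W m⁻².
Energy balance: absorbed = emitted ⇒ πR²·S(1−A) = 4πR²·σT_eq⁴, so T_eq⁴ = S(1−A)/(4σ).
T_eq = [215 × 0.22 / (4 × 5.67×10⁻⁸)]^(1/4) = (2.08×10⁸)^(1/4) = 120 K.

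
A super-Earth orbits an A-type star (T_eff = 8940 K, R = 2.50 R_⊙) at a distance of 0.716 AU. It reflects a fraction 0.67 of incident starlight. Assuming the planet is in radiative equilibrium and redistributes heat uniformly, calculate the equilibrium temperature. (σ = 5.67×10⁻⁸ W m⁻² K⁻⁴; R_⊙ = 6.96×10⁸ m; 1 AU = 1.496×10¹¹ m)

R_⋆ = 2.50 × 6.96×10⁸ = 1.74×10⁹ m.
d = 0.716 AU = 1.07×10¹¹ m.
L = 4πR_⋆²σT_⋆⁴ = 4π(1.74×10⁹)² × 5.67×10⁻⁸ × (8940)⁴ = 1.38×10²⁸ W.
S = L/(4πd²) = 9.56×10⁴ W m⁻².
Energy balance: absorbed = emitted ⇒ πR²·S(1−A) = 4πR²·σT_eq⁴, so T_eq⁴ = S(1−A)/(4σ).
T_eq = [9.56×10⁴ × 0.33 / (4 × 5.67×10⁻⁸)]^(1/4) = (1.39×10¹¹)^(1/4) = 611 K.

T_eq ≈ 611 K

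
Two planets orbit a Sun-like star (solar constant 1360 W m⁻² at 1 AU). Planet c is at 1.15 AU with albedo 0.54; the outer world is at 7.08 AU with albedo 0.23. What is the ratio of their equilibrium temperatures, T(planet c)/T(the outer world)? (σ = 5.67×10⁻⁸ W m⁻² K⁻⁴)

T₁/T₂ ≈ 2.181

T_eq = [S₀(1−A)/(4σd²)]^(1/4), so T ∝ (1−A)^(1/4) / √d.
T₁ = [1360×0.46/(4×5.67×10⁻⁸×1.15²)]^(1/4) = 213.70 K.
T₂ = [1360×0.77/(4×5.67×10⁻⁸×7.08²)]^(1/4) = 97.97 K.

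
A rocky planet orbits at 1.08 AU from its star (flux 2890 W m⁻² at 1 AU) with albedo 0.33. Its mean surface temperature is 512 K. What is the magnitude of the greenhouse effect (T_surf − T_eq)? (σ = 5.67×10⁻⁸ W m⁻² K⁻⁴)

ΔT ≈ 219.5 K

S = 2890/1.08² = 2478 W m⁻².
T_eq = [S(1−A)/(4σ)]^(1/4) = [2478×0.67/(4×5.67×10⁻⁸)]^(1/4) = 292.5 K.
ΔT = T_surf − T_eq = 512 − 292.5.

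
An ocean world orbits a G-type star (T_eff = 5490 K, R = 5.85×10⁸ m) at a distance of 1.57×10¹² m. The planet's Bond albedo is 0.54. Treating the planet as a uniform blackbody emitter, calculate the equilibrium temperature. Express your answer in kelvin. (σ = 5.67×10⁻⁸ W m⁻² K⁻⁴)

L = 4πR_⋆²σT_⋆⁴ = 4π(5.85×10⁸)² × 5.67×10⁻⁸ × (5490)⁴ = 2.22×10²⁶ W.
S = L/(4πd²) = 7.15 W m⁻².
Energy balance: absorbed = emitted ⇒ πR²·S(1−A) = 4πR²·σT_eq⁴, so T_eq⁴ = S(1−A)/(4σ).
T_eq = [7.15 × 0.46 / (4 × 5.67×10⁻⁸)]^(1/4) = (1.45×10⁷)^(1/4) = 61.7 K.

T_eq ≈ 61.7 K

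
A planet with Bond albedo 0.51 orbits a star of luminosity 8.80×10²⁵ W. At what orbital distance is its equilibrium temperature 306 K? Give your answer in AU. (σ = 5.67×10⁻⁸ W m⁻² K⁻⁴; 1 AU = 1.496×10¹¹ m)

From T_eq⁴ = L(1−A)/(16πσd²): d = √[L(1−A)/(16πσT_eq⁴)].
d = √[8.80×10²⁵ × 0.49 / (16π × 5.67×10⁻⁸ × (306)⁴)] = 4.15×10¹⁰ m = 0.278 AU.

d ≈ 0.278 AU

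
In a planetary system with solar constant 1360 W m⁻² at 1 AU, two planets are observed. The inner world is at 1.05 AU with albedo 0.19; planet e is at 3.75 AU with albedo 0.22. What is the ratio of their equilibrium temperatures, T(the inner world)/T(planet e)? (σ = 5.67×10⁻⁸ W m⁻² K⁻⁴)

T_eq = [S₀(1−A)/(4σd²)]^(1/4), so T ∝ (1−A)^(1/4) / √d.
T₁ = [1360×0.81/(4×5.67×10⁻⁸×1.05²)]^(1/4) = 257.63 K.
T₂ = [1360×0.78/(4×5.67×10⁻⁸×3.75²)]^(1/4) = 135.05 K.

T₁/T₂ ≈ 1.908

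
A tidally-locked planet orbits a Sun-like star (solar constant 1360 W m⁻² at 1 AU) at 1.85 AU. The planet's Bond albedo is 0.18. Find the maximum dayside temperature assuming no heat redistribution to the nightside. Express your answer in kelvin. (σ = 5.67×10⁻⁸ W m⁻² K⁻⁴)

T_ss ≈ 275 K

Flux at 1.85 AU: S = 1360/1.85² = 397 W m⁻².
With no redistribution each surface element balances locally: S(1−A) = σT⁴.
T = [397 × 0.82 / 5.67×10⁻⁸]^(1/4) = (5.75×10⁹)^(1/4) = 275 K.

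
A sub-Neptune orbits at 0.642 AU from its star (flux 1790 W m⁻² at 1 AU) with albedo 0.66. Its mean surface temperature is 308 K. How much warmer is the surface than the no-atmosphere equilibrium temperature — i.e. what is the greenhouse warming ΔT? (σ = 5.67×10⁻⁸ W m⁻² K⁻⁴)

ΔT ≈ 23.9 K

S = 1790/0.642² = 4343 W m⁻².
T_eq = [S(1−A)/(4σ)]^(1/4) = [4343×0.34/(4×5.67×10⁻⁸)]^(1/4) = 284.1 K.
ΔT = T_surf − T_eq = 308 − 284.1.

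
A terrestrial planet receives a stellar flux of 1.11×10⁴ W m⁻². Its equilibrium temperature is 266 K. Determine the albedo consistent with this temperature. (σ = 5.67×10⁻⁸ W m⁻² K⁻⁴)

From T_eq⁴ = S(1−A)/(4σ): 1−A = 4σT_eq⁴/S.
1−A = 4 × 5.67×10⁻⁸ × (266)⁴ / 1.11×10⁴ = 0.102.

A ≈ 0.90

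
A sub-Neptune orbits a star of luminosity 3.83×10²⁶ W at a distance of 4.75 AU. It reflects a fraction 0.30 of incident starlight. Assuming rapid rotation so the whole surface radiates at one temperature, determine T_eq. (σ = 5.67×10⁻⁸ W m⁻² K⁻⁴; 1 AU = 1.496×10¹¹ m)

d = 4.75 AU = 7.11×10¹¹ m.
Flux: S = L/(4πd²) = 3.83×10²⁶/(4π×(7.11×10¹¹)²) = 60.4 W m⁻².
Energy balance: absorbed = emitted ⇒ πR²·S(1−A) = 4πR²·σT_eq⁴, so T_eq⁴ = S(1−A)/(4σ).
T_eq = [60.4 × 0.70 / (4 × 5.67×10⁻⁸)]^(1/4) = (1.86×10⁸)^(1/4) = 117 K.

T_eq ≈ 117 K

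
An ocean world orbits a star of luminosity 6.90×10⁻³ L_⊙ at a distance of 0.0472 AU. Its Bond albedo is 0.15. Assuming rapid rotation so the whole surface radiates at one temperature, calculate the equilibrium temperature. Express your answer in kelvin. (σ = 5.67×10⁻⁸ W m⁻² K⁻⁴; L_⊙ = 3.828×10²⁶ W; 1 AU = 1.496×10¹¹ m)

d = 0.0472 AU = 7.06×10⁹ m.
L = 6.90×10⁻³ × 3.828×10²⁶ = 2.64×10²⁴ W.
Flux: S = L/(4πd²) = 2.64×10²⁴/(4π×(7.06×10⁹)²) = 4220 W m⁻².
Energy balance: absorbed = emitted ⇒ πR²·S(1−A) = 4πR²·σT_eq⁴, so T_eq⁴ = S(1−A)/(4σ).
T_eq = [4220 × 0.85 / (4 × 5.67×10⁻⁸)]^(1/4) = (1.58×10¹⁰)^(1/4) = 355 K.

T_eq ≈ 355 K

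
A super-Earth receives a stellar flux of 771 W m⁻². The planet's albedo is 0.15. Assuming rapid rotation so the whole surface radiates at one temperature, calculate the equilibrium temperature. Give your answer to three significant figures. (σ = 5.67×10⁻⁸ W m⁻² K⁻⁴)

Energy balance: absorbed = emitted ⇒ πR²·S(1−A) = 4πR²·σT_eq⁴, so T_eq⁴ = S(1−A)/(4σ).
T_eq = [771 × 0.85 / (4 × 5.67×10⁻⁸)]^(1/4) = (2.89×10⁹)^(1/4) = 232 K.

T_eq ≈ 232 K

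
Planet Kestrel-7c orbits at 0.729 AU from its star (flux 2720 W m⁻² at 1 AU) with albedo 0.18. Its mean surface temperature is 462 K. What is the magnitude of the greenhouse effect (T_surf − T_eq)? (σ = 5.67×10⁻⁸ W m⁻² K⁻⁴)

S = 2720/0.729² = 5118 W m⁻².
T_eq = [S(1−A)/(4σ)]^(1/4) = [5118×0.82/(4×5.67×10⁻⁸)]^(1/4) = 368.8 K.
ΔT = T_surf − T_eq = 462 − 368.8.

ΔT ≈ 93.2 K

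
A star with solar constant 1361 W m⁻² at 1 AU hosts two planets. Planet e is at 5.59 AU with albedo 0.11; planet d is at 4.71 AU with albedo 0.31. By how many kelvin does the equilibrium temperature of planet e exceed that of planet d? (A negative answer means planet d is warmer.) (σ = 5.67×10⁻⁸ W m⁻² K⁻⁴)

ΔT ≈ -2.5 K

T_eq = [S₀(1−A)/(4σd²)]^(1/4), so T ∝ (1−A)^(1/4) / √d.
T₁ = [1361×0.89/(4×5.67×10⁻⁸×5.59²)]^(1/4) = 114.34 K.
T₂ = [1361×0.69/(4×5.67×10⁻⁸×4.71²)]^(1/4) = 116.88 K.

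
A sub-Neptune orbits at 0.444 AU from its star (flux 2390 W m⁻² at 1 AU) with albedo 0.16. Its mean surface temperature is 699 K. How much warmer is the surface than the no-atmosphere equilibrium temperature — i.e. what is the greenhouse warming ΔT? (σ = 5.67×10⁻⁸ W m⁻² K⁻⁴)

ΔT ≈ 238.7 K

S = 2390/0.444² = 1.212×10⁴ W m⁻².
T_eq = [S(1−A)/(4σ)]^(1/4) = [1.212×10⁴×0.84/(4×5.67×10⁻⁸)]^(1/4) = 460.3 K.
ΔT = T_surf − T_eq = 699 − 460.3.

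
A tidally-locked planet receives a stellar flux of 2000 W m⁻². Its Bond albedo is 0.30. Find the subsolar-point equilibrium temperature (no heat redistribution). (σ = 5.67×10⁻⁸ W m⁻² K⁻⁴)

T_ss ≈ 396 K

At the subsolar point the surface absorbs S(1−A) and emits σT⁴ per unit area — no factor of 4, since only the local patch is in balance.
T = [2000 × 0.70 / 5.67×10⁻⁸]^(1/4) = (2.47×10¹⁰)^(1/4) = 396 K.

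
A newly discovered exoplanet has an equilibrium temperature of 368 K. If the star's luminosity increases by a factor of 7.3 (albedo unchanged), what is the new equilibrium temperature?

T_eq ∝ L^(1/4) · d^(−1/2).
T′ = 368 × 7.3^(1/4) = 605 K.

T_eq ≈ 605 K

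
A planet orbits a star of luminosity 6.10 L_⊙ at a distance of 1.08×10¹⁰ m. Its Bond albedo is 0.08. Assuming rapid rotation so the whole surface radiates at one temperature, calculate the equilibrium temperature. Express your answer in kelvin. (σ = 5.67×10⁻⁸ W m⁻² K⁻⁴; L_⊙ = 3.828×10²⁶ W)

T_eq ≈ 1590 K

L = 6.10 × 3.828×10²⁶ = 2.34×10²⁷ W.
Flux: S = L/(4πd²) = 2.34×10²⁷/(4π×(1.08×10¹⁰)²) = 1.59×10⁶ W m⁻².
Energy balance: absorbed = emitted ⇒ πR²·S(1−A) = 4πR²·σT_eq⁴, so T_eq⁴ = S(1−A)/(4σ).
T_eq = [1.59×10⁶ × 0.92 / (4 × 5.67×10⁻⁸)]^(1/4) = (6.46×10¹²)^(1/4) = 1590 K.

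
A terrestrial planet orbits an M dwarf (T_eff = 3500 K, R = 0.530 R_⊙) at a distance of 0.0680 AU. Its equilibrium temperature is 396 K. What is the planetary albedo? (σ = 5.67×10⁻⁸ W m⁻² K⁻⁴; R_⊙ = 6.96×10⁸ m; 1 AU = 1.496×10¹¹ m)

R_⋆ = 0.530 × 6.96×10⁸ = 3.69×10⁸ m.
d = 0.0680 AU = 1.02×10¹⁰ m.
L = 4πR_⋆²σT_⋆⁴ = 4π(3.69×10⁸)² × 5.67×10⁻⁸ × (3500)⁴ = 1.45×10²⁵ W.
S = L/(4πd²) = 1.12×10⁴ W m⁻².
From T_eq⁴ = S(1−A)/(4σ): 1−A = 4σT_eq⁴/S.
1−A = 4 × 5.67×10⁻⁸ × (396)⁴ / 1.12×10⁴ = 0.499.

A ≈ 0.50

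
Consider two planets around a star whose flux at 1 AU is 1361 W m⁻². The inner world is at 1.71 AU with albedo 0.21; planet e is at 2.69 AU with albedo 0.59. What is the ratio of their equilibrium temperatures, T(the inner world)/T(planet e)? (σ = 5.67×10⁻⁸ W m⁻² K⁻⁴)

T_eq = [S₀(1−A)/(4σd²)]^(1/4), so T ∝ (1−A)^(1/4) / √d.
T₁ = [1361×0.79/(4×5.67×10⁻⁸×1.71²)]^(1/4) = 200.66 K.
T₂ = [1361×0.41/(4×5.67×10⁻⁸×2.69²)]^(1/4) = 135.79 K.

T₁/T₂ ≈ 1.478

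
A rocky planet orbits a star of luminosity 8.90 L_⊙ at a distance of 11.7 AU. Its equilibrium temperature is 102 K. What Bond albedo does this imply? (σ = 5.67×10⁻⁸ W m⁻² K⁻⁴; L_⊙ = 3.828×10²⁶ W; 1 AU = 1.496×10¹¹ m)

A ≈ 0.72

d = 11.7 AU = 1.75×10¹² m.
L = 8.90 × 3.828×10²⁶ = 3.41×10²⁷ W.
Flux: S = L/(4πd²) = 3.41×10²⁷/(4π×(1.75×10¹²)²) = 88.5 W m⁻².
From T_eq⁴ = S(1−A)/(4σ): 1−A = 4σT_eq⁴/S.
1−A = 4 × 5.67×10⁻⁸ × (102)⁴ / 88.5 = 0.277.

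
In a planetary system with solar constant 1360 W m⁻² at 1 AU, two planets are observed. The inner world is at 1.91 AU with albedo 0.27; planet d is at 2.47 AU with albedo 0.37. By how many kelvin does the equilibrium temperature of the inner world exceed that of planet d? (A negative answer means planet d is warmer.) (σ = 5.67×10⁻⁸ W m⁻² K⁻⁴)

ΔT ≈ 28.4 K

T_eq = [S₀(1−A)/(4σd²)]^(1/4), so T ∝ (1−A)^(1/4) / √d.
T₁ = [1360×0.73/(4×5.67×10⁻⁸×1.91²)]^(1/4) = 186.12 K.
T₂ = [1360×0.63/(4×5.67×10⁻⁸×2.47²)]^(1/4) = 157.75 K.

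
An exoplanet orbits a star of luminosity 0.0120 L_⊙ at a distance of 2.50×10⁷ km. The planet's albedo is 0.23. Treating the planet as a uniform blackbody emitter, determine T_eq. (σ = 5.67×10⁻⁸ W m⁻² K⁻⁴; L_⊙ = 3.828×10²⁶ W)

T_eq ≈ 211 K

d = 2.50×10⁷ km = 2.50×10¹⁰ m.
L = 0.0120 × 3.828×10²⁶ = 4.59×10²⁴ W.
Flux: S = L/(4πd²) = 4.59×10²⁴/(4π×(2.50×10¹⁰)²) = 585 W m⁻².
Energy balance: absorbed = emitted ⇒ πR²·S(1−A) = 4πR²·σT_eq⁴, so T_eq⁴ = S(1−A)/(4σ).
T_eq = [585 × 0.77 / (4 × 5.67×10⁻⁸)]^(1/4) = (1.99×10⁹)^(1/4) = 211 K.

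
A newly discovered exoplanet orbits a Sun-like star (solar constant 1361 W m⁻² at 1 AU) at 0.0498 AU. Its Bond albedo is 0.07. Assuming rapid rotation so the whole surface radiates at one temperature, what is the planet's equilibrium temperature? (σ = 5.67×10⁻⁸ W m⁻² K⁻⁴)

Flux at 0.0498 AU: S = 1361/0.0498² = 5.49×10⁵ W m⁻².
Energy balance: absorbed = emitted ⇒ πR²·S(1−A) = 4πR²·σT_eq⁴, so T_eq⁴ = S(1−A)/(4σ).
T_eq = [5.49×10⁵ × 0.93 / (4 × 5.67×10⁻⁸)]^(1/4) = (2.25×10¹²)^(1/4) = 1220 K.

T_eq ≈ 1220 K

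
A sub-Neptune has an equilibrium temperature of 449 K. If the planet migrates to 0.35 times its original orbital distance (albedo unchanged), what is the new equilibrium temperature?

T_eq ∝ L^(1/4) · d^(−1/2).
T′ = 449 / 0.35^(1/2) = 759 K.

T_eq ≈ 759 K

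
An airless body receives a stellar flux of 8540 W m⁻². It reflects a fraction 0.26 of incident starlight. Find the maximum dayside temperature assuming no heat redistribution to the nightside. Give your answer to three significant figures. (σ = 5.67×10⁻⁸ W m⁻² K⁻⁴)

With no redistribution each surface element balances locally: S(1−A) = σT⁴.
T = [8540 × 0.74 / 5.67×10⁻⁸]^(1/4) = (1.11×10¹¹)^(1/4) = 578 K.

T_ss ≈ 578 K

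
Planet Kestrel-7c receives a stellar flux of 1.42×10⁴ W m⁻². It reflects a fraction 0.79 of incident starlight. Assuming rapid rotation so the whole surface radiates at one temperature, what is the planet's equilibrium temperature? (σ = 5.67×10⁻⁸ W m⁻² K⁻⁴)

Energy balance: absorbed = emitted ⇒ πR²·S(1−A) = 4πR²·σT_eq⁴, so T_eq⁴ = S(1−A)/(4σ).
T_eq = [1.42×10⁴ × 0.21 / (4 × 5.67×10⁻⁸)]^(1/4) = (1.31×10¹⁰)^(1/4) = 339 K.

T_eq ≈ 339 K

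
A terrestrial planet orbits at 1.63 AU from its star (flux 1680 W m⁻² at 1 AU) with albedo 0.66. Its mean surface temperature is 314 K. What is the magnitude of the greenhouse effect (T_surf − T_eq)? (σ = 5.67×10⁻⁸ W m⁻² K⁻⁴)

S = 1680/1.63² = 632.3 W m⁻².
T_eq = [S(1−A)/(4σ)]^(1/4) = [632.3×0.34/(4×5.67×10⁻⁸)]^(1/4) = 175.5 K.
ΔT = T_surf − T_eq = 314 − 175.5.

ΔT ≈ 138.5 K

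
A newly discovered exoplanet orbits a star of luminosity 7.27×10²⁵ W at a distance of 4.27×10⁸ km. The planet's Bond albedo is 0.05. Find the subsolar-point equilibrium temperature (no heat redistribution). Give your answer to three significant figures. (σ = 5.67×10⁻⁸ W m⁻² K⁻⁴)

d = 4.27×10⁸ km = 4.27×10¹¹ m.
Flux: S = L/(4πd²) = 7.27×10²⁵/(4π×(4.27×10¹¹)²) = 31.7 W m⁻².
At the subsolar point the surface absorbs S(1−A) and emits σT⁴ per unit area — no factor of 4, since only the local patch is in balance.
T = [31.7 × 0.95 / 5.67×10⁻⁸]^(1/4) = (5.32×10⁸)^(1/4) = 152 K.

T_ss ≈ 152 K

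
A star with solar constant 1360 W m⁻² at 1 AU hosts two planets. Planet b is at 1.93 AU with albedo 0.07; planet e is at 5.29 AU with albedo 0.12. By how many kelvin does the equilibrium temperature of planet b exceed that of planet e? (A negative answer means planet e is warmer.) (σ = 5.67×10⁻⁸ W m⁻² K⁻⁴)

ΔT ≈ 79.5 K

T_eq = [S₀(1−A)/(4σd²)]^(1/4), so T ∝ (1−A)^(1/4) / √d.
T₁ = [1360×0.93/(4×5.67×10⁻⁸×1.93²)]^(1/4) = 196.71 K.
T₂ = [1360×0.88/(4×5.67×10⁻⁸×5.29²)]^(1/4) = 117.18 K.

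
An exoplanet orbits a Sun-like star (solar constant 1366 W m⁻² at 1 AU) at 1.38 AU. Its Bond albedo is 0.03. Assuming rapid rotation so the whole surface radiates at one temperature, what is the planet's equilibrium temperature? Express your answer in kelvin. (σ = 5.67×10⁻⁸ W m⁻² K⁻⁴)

Flux at 1.38 AU: S = 1366/1.38² = 717 W m⁻².
Energy balance: absorbed = emitted ⇒ πR²·S(1−A) = 4πR²·σT_eq⁴, so T_eq⁴ = S(1−A)/(4σ).
T_eq = [717 × 0.97 / (4 × 5.67×10⁻⁸)]^(1/4) = (3.07×10⁹)^(1/4) = 235 K.

T_eq ≈ 235 K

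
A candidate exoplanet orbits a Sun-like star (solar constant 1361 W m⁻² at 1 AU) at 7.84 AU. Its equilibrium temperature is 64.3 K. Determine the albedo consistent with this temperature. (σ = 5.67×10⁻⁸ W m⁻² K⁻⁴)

Flux at 7.84 AU: S = 1361/7.84² = 22.1 W m⁻².
From T_eq⁴ = S(1−A)/(4σ): 1−A = 4σT_eq⁴/S.
1−A = 4 × 5.67×10⁻⁸ × (64.3)⁴ / 22.1 = 0.175.

A ≈ 0.82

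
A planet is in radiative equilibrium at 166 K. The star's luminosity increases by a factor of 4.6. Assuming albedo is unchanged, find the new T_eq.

T_eq ≈ 243 K

T_eq ∝ L^(1/4) · d^(−1/2).
T′ = 166 × 4.6^(1/4) = 243 K.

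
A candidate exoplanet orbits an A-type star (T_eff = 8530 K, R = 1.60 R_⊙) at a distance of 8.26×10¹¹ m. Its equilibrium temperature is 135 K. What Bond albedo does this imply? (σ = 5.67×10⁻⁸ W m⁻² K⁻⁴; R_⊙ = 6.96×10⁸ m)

A ≈ 0.86

R_⋆ = 1.60 × 6.96×10⁸ = 1.11×10⁹ m.
L = 4πR_⋆²σT_⋆⁴ = 4π(1.11×10⁹)² × 5.67×10⁻⁸ × (8530)⁴ = 4.68×10²⁷ W.
S = L/(4πd²) = 546 W m⁻².
From T_eq⁴ = S(1−A)/(4σ): 1−A = 4σT_eq⁴/S.
1−A = 4 × 5.67×10⁻⁸ × (135)⁴ / 546 = 0.138.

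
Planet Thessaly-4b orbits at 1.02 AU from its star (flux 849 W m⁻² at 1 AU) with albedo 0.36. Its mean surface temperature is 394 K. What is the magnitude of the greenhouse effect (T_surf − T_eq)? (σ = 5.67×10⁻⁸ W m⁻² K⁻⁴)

S = 849/1.02² = 816.0 W m⁻².
T_eq = [S(1−A)/(4σ)]^(1/4) = [816.0×0.64/(4×5.67×10⁻⁸)]^(1/4) = 219.1 K.
ΔT = T_surf − T_eq = 394 − 219.1.

ΔT ≈ 174.9 K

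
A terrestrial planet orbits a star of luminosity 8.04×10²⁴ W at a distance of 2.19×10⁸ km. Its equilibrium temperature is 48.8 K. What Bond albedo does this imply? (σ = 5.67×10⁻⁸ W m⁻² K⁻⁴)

A ≈ 0.90

d = 2.19×10⁸ km = 2.19×10¹¹ m.
Flux: S = L/(4πd²) = 8.04×10²⁴/(4π×(2.19×10¹¹)²) = 13.3 W m⁻².
From T_eq⁴ = S(1−A)/(4σ): 1−A = 4σT_eq⁴/S.
1−A = 4 × 5.67×10⁻⁸ × (48.8)⁴ / 13.3 = 0.096.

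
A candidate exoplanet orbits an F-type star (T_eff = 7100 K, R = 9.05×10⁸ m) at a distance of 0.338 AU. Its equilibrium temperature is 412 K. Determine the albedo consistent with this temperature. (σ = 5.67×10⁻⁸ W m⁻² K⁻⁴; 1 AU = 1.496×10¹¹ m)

d = 0.338 AU = 5.06×10¹⁰ m.
L = 4πR_⋆²σT_⋆⁴ = 4π(9.05×10⁸)² × 5.67×10⁻⁸ × (7100)⁴ = 1.48×10²⁷ W.
S = L/(4πd²) = 4.62×10⁴ W m⁻².
From T_eq⁴ = S(1−A)/(4σ): 1−A = 4σT_eq⁴/S.
1−A = 4 × 5.67×10⁻⁸ × (412)⁴ / 4.62×10⁴ = 0.142.

A ≈ 0.86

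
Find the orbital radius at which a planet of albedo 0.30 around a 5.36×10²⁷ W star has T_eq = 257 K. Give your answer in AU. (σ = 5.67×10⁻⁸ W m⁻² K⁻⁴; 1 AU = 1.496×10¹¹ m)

From T_eq⁴ = L(1−A)/(16πσd²): d = √[L(1−A)/(16πσT_eq⁴)].
d = √[5.36×10²⁷ × 0.70 / (16π × 5.67×10⁻⁸ × (257)⁴)] = 5.49×10¹¹ m = 3.67 AU.

d ≈ 3.67 AU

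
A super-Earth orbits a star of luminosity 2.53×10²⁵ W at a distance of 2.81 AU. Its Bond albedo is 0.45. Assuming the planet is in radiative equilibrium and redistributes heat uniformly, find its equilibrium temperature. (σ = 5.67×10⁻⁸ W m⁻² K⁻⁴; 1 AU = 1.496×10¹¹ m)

d = 2.81 AU = 4.20×10¹¹ m.
Flux: S = L/(4πd²) = 2.53×10²⁵/(4π×(4.20×10¹¹)²) = 11.4 W m⁻².
Energy balance: absorbed = emitted ⇒ πR²·S(1−A) = 4πR²·σT_eq⁴, so T_eq⁴ = S(1−A)/(4σ).
T_eq = [11.4 × 0.55 / (4 × 5.67×10⁻⁸)]^(1/4) = (2.76×10⁷)^(1/4) = 72.5 K.

T_eq ≈ 72.5 K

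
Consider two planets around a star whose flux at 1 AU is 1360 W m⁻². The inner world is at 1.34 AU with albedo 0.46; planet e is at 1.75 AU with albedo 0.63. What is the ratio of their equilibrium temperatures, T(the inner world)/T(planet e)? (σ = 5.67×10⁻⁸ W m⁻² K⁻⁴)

T₁/T₂ ≈ 1.256

T_eq = [S₀(1−A)/(4σd²)]^(1/4), so T ∝ (1−A)^(1/4) / √d.
T₁ = [1360×0.54/(4×5.67×10⁻⁸×1.34²)]^(1/4) = 206.07 K.
T₂ = [1360×0.37/(4×5.67×10⁻⁸×1.75²)]^(1/4) = 164.06 K.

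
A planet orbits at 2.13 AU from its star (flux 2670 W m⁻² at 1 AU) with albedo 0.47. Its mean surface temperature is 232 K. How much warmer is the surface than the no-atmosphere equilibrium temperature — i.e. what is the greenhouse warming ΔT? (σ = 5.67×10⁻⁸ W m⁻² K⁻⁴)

S = 2670/2.13² = 588.5 W m⁻².
T_eq = [S(1−A)/(4σ)]^(1/4) = [588.5×0.53/(4×5.67×10⁻⁸)]^(1/4) = 192.6 K.
ΔT = T_surf − T_eq = 232 − 192.6.

ΔT ≈ 39.4 K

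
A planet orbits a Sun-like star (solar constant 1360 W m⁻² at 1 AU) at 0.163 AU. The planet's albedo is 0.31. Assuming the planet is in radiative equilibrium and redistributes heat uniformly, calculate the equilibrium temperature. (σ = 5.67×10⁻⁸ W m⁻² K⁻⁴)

T_eq ≈ 628 K

Flux at 0.163 AU: S = 1360/0.163² = 5.12×10⁴ W m⁻².
Energy balance: absorbed = emitted ⇒ πR²·S(1−A) = 4πR²·σT_eq⁴, so T_eq⁴ = S(1−A)/(4σ).
T_eq = [5.12×10⁴ × 0.69 / (4 × 5.67×10⁻⁸)]^(1/4) = (1.56×10¹¹)^(1/4) = 628 K.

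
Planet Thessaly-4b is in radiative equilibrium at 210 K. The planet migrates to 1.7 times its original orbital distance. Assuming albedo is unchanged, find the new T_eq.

T_eq ∝ L^(1/4) · d^(−1/2).
T′ = 210 / 1.7^(1/2) = 161 K.

T_eq ≈ 161 K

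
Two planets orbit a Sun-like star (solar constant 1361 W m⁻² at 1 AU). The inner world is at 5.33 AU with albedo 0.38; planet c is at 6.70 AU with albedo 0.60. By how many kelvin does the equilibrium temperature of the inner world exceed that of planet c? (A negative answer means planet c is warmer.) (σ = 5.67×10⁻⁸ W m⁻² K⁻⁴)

ΔT ≈ 21.5 K

T_eq = [S₀(1−A)/(4σd²)]^(1/4), so T ∝ (1−A)^(1/4) / √d.
T₁ = [1361×0.62/(4×5.67×10⁻⁸×5.33²)]^(1/4) = 106.98 K.
T₂ = [1361×0.40/(4×5.67×10⁻⁸×6.70²)]^(1/4) = 85.51 K.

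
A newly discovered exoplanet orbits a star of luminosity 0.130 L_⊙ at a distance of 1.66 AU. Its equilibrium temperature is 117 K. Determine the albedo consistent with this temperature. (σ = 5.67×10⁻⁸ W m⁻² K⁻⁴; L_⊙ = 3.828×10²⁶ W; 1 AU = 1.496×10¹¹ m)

d = 1.66 AU = 2.48×10¹¹ m.
L = 0.130 × 3.828×10²⁶ = 4.98×10²⁵ W.
Flux: S = L/(4πd²) = 4.98×10²⁵/(4π×(2.48×10¹¹)²) = 64.2 W m⁻².
From T_eq⁴ = S(1−A)/(4σ): 1−A = 4σT_eq⁴/S.
1−A = 4 × 5.67×10⁻⁸ × (117)⁴ / 64.2 = 0.662.

A ≈ 0.34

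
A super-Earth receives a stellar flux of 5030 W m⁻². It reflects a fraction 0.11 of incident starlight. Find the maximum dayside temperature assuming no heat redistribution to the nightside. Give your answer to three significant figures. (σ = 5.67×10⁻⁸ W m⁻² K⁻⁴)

With no redistribution each surface element balances locally: S(1−A) = σT⁴.
T = [5030 × 0.89 / 5.67×10⁻⁸]^(1/4) = (7.90×10¹⁰)^(1/4) = 530 K.

T_ss ≈ 530 K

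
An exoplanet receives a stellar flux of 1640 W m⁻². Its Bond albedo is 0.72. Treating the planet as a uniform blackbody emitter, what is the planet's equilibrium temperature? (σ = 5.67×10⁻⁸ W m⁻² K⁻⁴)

Energy balance: absorbed = emitted ⇒ πR²·S(1−A) = 4πR²·σT_eq⁴, so T_eq⁴ = S(1−A)/(4σ).
T_eq = [1640 × 0.28 / (4 × 5.67×10⁻⁸)]^(1/4) = (2.02×10⁹)^(1/4) = 212 K.

T_eq ≈ 212 K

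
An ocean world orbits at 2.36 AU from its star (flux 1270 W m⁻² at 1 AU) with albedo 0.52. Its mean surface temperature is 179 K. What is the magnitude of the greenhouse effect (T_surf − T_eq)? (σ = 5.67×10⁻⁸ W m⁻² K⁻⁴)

ΔT ≈ 30.8 K

S = 1270/2.36² = 228.0 W m⁻².
T_eq = [S(1−A)/(4σ)]^(1/4) = [228.0×0.48/(4×5.67×10⁻⁸)]^(1/4) = 148.2 K.
ΔT = T_surf − T_eq = 179 − 148.2.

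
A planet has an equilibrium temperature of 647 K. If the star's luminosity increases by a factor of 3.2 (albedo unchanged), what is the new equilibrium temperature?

T_eq ≈ 865 K

T_eq ∝ L^(1/4) · d^(−1/2).
T′ = 647 × 3.2^(1/4) = 865 K.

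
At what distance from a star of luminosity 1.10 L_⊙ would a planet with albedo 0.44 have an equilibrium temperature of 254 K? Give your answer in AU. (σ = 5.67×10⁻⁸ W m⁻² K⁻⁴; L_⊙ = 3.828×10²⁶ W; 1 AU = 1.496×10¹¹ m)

d ≈ 0.942 AU

L = 1.10 × 3.828×10²⁶ = 4.21×10²⁶ W.
From T_eq⁴ = L(1−A)/(16πσd²): d = √[L(1−A)/(16πσT_eq⁴)].
d = √[4.21×10²⁶ × 0.56 / (16π × 5.67×10⁻⁸ × (254)⁴)] = 1.41×10¹¹ m = 0.942 AU.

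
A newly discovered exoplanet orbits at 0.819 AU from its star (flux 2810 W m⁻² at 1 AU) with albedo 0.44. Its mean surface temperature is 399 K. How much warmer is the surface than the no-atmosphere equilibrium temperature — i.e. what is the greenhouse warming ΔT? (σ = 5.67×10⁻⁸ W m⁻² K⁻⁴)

ΔT ≈ 80.1 K

S = 2810/0.819² = 4189 W m⁻².
T_eq = [S(1−A)/(4σ)]^(1/4) = [4189×0.56/(4×5.67×10⁻⁸)]^(1/4) = 318.9 K.
ΔT = T_surf − T_eq = 399 − 318.9.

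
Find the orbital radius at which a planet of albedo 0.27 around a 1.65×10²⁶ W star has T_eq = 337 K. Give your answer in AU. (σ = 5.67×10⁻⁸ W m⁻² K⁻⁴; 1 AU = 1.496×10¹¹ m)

From T_eq⁴ = L(1−A)/(16πσd²): d = √[L(1−A)/(16πσT_eq⁴)].
d = √[1.65×10²⁶ × 0.73 / (16π × 5.67×10⁻⁸ × (337)⁴)] = 5.72×10¹⁰ m = 0.383 AU.

d ≈ 0.383 AU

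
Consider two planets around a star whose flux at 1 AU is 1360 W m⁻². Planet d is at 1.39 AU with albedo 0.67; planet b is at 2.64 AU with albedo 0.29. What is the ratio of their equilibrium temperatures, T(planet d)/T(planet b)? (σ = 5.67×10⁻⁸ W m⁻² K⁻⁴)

T₁/T₂ ≈ 1.138

T_eq = [S₀(1−A)/(4σd²)]^(1/4), so T ∝ (1−A)^(1/4) / √d.
T₁ = [1360×0.33/(4×5.67×10⁻⁸×1.39²)]^(1/4) = 178.89 K.
T₂ = [1360×0.71/(4×5.67×10⁻⁸×2.64²)]^(1/4) = 157.21 K.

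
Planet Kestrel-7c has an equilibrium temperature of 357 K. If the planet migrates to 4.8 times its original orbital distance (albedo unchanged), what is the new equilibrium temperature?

T_eq ≈ 163 K

T_eq ∝ L^(1/4) · d^(−1/2).
T′ = 357 / 4.8^(1/2) = 163 K.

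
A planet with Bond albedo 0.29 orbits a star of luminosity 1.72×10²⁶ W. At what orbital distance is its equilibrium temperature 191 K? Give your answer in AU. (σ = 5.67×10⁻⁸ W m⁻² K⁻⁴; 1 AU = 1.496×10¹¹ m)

d ≈ 1.20 AU

From T_eq⁴ = L(1−A)/(16πσd²): d = √[L(1−A)/(16πσT_eq⁴)].
d = √[1.72×10²⁶ × 0.71 / (16π × 5.67×10⁻⁸ × (191)⁴)] = 1.79×10¹¹ m = 1.20 AU.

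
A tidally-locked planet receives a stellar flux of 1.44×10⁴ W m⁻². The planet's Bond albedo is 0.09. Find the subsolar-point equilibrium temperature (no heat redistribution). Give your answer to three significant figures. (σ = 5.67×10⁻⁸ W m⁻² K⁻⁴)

T_ss ≈ 693 K

At the subsolar point the surface absorbs S(1−A) and emits σT⁴ per unit area — no factor of 4, since only the local patch is in balance.
T = [1.44×10⁴ × 0.91 / 5.67×10⁻⁸]^(1/4) = (2.31×10¹¹)^(1/4) = 693 K.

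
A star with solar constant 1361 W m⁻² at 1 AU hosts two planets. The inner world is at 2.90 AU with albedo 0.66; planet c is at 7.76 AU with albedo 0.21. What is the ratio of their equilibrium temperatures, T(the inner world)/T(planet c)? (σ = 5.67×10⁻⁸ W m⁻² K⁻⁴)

T₁/T₂ ≈ 1.325

T_eq = [S₀(1−A)/(4σd²)]^(1/4), so T ∝ (1−A)^(1/4) / √d.
T₁ = [1361×0.34/(4×5.67×10⁻⁸×2.90²)]^(1/4) = 124.80 K.
T₂ = [1361×0.79/(4×5.67×10⁻⁸×7.76²)]^(1/4) = 94.20 K.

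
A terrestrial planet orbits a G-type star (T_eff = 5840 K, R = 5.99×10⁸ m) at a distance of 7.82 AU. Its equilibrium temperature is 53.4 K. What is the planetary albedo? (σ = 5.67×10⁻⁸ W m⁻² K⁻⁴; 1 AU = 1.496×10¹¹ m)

A ≈ 0.89

d = 7.82 AU = 1.17×10¹² m.
L = 4πR_⋆²σT_⋆⁴ = 4π(5.99×10⁸)² × 5.67×10⁻⁸ × (5840)⁴ = 2.97×10²⁶ W.
S = L/(4πd²) = 17.3 W m⁻².
From T_eq⁴ = S(1−A)/(4σ): 1−A = 4σT_eq⁴/S.
1−A = 4 × 5.67×10⁻⁸ × (53.4)⁴ / 17.3 = 0.107.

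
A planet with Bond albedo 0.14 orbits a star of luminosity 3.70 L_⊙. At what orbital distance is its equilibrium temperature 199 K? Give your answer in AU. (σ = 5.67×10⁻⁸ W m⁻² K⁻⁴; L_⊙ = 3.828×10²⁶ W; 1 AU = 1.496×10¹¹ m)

L = 3.70 × 3.828×10²⁶ = 1.42×10²⁷ W.
From T_eq⁴ = L(1−A)/(16πσd²): d = √[L(1−A)/(16πσT_eq⁴)].
d = √[1.42×10²⁷ × 0.86 / (16π × 5.67×10⁻⁸ × (199)⁴)] = 5.22×10¹¹ m = 3.49 AU.

d ≈ 3.49 AU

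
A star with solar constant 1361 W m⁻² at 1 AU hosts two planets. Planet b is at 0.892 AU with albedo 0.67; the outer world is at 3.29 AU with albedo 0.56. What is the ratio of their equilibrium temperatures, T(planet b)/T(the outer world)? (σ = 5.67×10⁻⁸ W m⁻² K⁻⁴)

T₁/T₂ ≈ 1.787

T_eq = [S₀(1−A)/(4σd²)]^(1/4), so T ∝ (1−A)^(1/4) / √d.
T₁ = [1361×0.33/(4×5.67×10⁻⁸×0.892²)]^(1/4) = 223.36 K.
T₂ = [1361×0.44/(4×5.67×10⁻⁸×3.29²)]^(1/4) = 124.97 K.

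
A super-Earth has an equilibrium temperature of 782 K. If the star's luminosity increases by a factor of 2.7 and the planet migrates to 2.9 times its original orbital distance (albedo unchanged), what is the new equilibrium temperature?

T_eq ∝ L^(1/4) · d^(−1/2).
T′ = 782 × 2.7^(1/4) / 2.9^(1/2) = 589 K.

T_eq ≈ 589 K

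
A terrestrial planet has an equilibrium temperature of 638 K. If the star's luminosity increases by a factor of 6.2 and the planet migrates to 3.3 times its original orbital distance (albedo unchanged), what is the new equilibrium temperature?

T_eq ∝ L^(1/4) · d^(−1/2).
T′ = 638 × 6.2^(1/4) / 3.3^(1/2) = 554 K.

T_eq ≈ 554 K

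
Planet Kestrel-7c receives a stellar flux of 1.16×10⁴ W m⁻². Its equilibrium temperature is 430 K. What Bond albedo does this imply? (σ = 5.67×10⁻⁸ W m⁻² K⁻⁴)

A ≈ 0.33

From T_eq⁴ = S(1−A)/(4σ): 1−A = 4σT_eq⁴/S.
1−A = 4 × 5.67×10⁻⁸ × (430)⁴ / 1.16×10⁴ = 0.668.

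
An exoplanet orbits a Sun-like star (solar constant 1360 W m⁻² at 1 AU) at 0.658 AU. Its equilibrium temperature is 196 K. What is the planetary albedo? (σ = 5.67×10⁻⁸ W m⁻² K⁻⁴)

Flux at 0.658 AU: S = 1360/0.658² = 3140 W m⁻².
From T_eq⁴ = S(1−A)/(4σ): 1−A = 4σT_eq⁴/S.
1−A = 4 × 5.67×10⁻⁸ × (196)⁴ / 3140 = 0.107.

A ≈ 0.89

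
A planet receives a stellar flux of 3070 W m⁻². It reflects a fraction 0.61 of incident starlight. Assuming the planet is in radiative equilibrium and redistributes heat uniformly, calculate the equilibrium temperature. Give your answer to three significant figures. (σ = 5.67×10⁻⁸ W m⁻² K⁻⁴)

T_eq ≈ 270 K

Energy balance: absorbed = emitted ⇒ πR²·S(1−A) = 4πR²·σT_eq⁴, so T_eq⁴ = S(1−A)/(4σ).
T_eq = [3070 × 0.39 / (4 × 5.67×10⁻⁸)]^(1/4) = (5.28×10⁹)^(1/4) = 270 K.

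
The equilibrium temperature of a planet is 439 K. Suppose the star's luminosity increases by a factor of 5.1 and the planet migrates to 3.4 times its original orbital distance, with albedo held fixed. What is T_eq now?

T_eq ∝ L^(1/4) · d^(−1/2).
T′ = 439 × 5.1^(1/4) / 3.4^(1/2) = 358 K.

T_eq ≈ 358 K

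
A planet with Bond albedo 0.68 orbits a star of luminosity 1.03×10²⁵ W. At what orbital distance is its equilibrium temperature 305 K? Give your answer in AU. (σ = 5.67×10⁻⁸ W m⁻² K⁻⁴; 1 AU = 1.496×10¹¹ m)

d ≈ 0.0773 AU

From T_eq⁴ = L(1−A)/(16πσd²): d = √[L(1−A)/(16πσT_eq⁴)].
d = √[1.03×10²⁵ × 0.32 / (16π × 5.67×10⁻⁸ × (305)⁴)] = 1.16×10¹⁰ m = 0.0773 AU.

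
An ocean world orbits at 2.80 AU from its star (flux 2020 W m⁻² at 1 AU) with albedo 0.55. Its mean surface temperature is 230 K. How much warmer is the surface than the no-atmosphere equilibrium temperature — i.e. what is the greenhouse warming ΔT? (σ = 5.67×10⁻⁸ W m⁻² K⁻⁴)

S = 2020/2.80² = 257.7 W m⁻².
T_eq = [S(1−A)/(4σ)]^(1/4) = [257.7×0.45/(4×5.67×10⁻⁸)]^(1/4) = 150.4 K.
ΔT = T_surf − T_eq = 230 − 150.4.

ΔT ≈ 79.6 K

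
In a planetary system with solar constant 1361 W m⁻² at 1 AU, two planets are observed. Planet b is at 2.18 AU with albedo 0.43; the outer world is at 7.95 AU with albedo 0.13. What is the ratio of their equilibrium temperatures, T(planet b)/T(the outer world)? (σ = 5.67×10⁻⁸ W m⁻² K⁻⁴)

T_eq = [S₀(1−A)/(4σd²)]^(1/4), so T ∝ (1−A)^(1/4) / √d.
T₁ = [1361×0.57/(4×5.67×10⁻⁸×2.18²)]^(1/4) = 163.79 K.
T₂ = [1361×0.87/(4×5.67×10⁻⁸×7.95²)]^(1/4) = 95.33 K.

T₁/T₂ ≈ 1.718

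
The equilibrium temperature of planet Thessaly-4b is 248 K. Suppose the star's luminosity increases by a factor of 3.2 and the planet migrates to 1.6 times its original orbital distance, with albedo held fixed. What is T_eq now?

T_eq ∝ L^(1/4) · d^(−1/2).
T′ = 248 × 3.2^(1/4) / 1.6^(1/2) = 262 K.

T_eq ≈ 262 K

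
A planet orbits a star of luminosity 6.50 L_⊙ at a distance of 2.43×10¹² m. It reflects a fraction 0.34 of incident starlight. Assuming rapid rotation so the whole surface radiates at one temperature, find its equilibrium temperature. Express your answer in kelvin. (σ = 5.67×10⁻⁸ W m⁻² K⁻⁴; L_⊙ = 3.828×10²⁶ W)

L = 6.50 × 3.828×10²⁶ = 2.49×10²⁷ W.
Flux: S = L/(4πd²) = 2.49×10²⁷/(4π×(2.43×10¹²)²) = 33.5 W m⁻².
Energy balance: absorbed = emitted ⇒ πR²·S(1−A) = 4πR²·σT_eq⁴, so T_eq⁴ = S(1−A)/(4σ).
T_eq = [33.5 × 0.66 / (4 × 5.67×10⁻⁸)]^(1/4) = (9.76×10⁷)^(1/4) = 99.4 K.

T_eq ≈ 99.4 K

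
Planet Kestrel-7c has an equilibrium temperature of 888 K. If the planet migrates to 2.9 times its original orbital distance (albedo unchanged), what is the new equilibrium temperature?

T_eq ∝ L^(1/4) · d^(−1/2).
T′ = 888 / 2.9^(1/2) = 521 K.

T_eq ≈ 521 K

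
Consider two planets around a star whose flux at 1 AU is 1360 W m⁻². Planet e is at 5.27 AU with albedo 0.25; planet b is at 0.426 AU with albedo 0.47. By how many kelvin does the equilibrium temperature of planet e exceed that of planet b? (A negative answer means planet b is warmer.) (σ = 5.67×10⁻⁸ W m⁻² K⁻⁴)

ΔT ≈ -251.0 K

T_eq = [S₀(1−A)/(4σd²)]^(1/4), so T ∝ (1−A)^(1/4) / √d.
T₁ = [1360×0.75/(4×5.67×10⁻⁸×5.27²)]^(1/4) = 112.81 K.
T₂ = [1360×0.53/(4×5.67×10⁻⁸×0.426²)]^(1/4) = 363.78 K.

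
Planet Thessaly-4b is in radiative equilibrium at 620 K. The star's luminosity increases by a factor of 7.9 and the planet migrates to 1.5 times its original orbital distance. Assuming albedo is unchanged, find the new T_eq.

T_eq ∝ L^(1/4) · d^(−1/2).
T′ = 620 × 7.9^(1/4) / 1.5^(1/2) = 849 K.

T_eq ≈ 849 K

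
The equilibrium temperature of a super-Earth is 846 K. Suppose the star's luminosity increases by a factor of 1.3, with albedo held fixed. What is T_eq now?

T_eq ∝ L^(1/4) · d^(−1/2).
T′ = 846 × 1.3^(1/4) = 903 K.

T_eq ≈ 903 K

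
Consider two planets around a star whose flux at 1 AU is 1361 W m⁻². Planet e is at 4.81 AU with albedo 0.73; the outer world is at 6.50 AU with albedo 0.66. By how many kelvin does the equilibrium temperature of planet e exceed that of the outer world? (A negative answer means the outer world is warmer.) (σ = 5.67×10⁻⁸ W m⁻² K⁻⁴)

ΔT ≈ 8.1 K

T_eq = [S₀(1−A)/(4σd²)]^(1/4), so T ∝ (1−A)^(1/4) / √d.
T₁ = [1361×0.27/(4×5.67×10⁻⁸×4.81²)]^(1/4) = 91.48 K.
T₂ = [1361×0.34/(4×5.67×10⁻⁸×6.50²)]^(1/4) = 83.36 K.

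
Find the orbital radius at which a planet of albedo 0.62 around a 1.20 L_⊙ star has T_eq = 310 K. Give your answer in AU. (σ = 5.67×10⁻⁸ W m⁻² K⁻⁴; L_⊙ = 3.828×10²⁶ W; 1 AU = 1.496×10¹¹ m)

d ≈ 0.544 AU

L = 1.20 × 3.828×10²⁶ = 4.59×10²⁶ W.
From T_eq⁴ = L(1−A)/(16πσd²): d = √[L(1−A)/(16πσT_eq⁴)].
d = √[4.59×10²⁶ × 0.38 / (16π × 5.67×10⁻⁸ × (310)⁴)] = 8.14×10¹⁰ m = 0.544 AU.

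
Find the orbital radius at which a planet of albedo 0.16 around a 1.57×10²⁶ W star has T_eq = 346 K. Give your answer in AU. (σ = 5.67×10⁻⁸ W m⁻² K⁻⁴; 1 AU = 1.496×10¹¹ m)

d ≈ 0.380 AU

From T_eq⁴ = L(1−A)/(16πσd²): d = √[L(1−A)/(16πσT_eq⁴)].
d = √[1.57×10²⁶ × 0.84 / (16π × 5.67×10⁻⁸ × (346)⁴)] = 5.68×10¹⁰ m = 0.380 AU.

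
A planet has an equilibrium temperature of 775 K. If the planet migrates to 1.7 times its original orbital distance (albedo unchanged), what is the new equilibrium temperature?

T_eq ∝ L^(1/4) · d^(−1/2).
T′ = 775 / 1.7^(1/2) = 594 K.

T_eq ≈ 594 K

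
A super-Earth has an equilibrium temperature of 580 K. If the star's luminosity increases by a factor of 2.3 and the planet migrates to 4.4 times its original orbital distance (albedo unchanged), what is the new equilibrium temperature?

T_eq ≈ 341 K

T_eq ∝ L^(1/4) · d^(−1/2).
T′ = 580 × 2.3^(1/4) / 4.4^(1/2) = 341 K.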